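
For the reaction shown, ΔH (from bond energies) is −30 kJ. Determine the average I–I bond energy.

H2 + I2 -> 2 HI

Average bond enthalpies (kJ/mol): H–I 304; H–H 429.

D(I–I) ≈ 149 kJ/mol

Let D be the I–I bond energy.
Σ(broken) = 1×429 + 1×D = 429 + D
Σ(formed) = 2×304 = 608
ΔH = Σ(broken) − Σ(formed) = (429 + D) − (608) = −179 + D
Setting this equal to −30 kJ gives D = 149 kJ/mol.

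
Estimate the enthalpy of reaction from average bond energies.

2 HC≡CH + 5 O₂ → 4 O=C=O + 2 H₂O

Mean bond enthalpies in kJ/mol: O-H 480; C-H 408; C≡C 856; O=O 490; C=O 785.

Bonds broken (reactants):
  C≡C: 2 × 856 = 1712
  C-H: 4 × 408 = 1632
  O=O: 5 × 490 = 2450
  Σ(broken) = 5794 kJ
Bonds formed (products):
  C=O: 8 × 785 = 6280
  O-H: 4 × 480 = 1920
  Σ(formed) = 8200 kJ
ΔH = Σ(broken) − Σ(formed) = 5794 − 8200 = −2406 kJ

ΔH ≈ −2406 kJ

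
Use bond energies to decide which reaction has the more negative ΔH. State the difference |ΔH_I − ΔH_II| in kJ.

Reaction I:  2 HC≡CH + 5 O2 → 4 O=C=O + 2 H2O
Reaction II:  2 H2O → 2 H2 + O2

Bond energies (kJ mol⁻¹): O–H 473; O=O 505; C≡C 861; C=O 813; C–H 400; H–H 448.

Reaction I, by 3040 kJ

Reaction I:
  Bonds broken (reactants):
    C≡C: 2 × 861 = 1722
    C–H: 4 × 400 = 1600
    O=O: 5 × 505 = 2525
    Σ(broken) = 5847 kJ
  Bonds formed (products):
    C=O: 8 × 813 = 6504
    O–H: 4 × 473 = 1892
    Σ(formed) = 8396 kJ
  ΔH_I = 5847 − 8396 = −2549 kJ
Reaction II:
  Bonds broken (reactants):
    O–H: 4 × 473 = 1892
    Σ(broken) = 1892 kJ
  Bonds formed (products):
    H–H: 2 × 448 = 896
    O=O: 1 × 505 = 505
    Σ(formed) = 1401 kJ
  ΔH_II = 1892 − 1401 = +491 kJ
ΔH_I − ΔH_II = −3040 kJ, so reaction I has the more negative ΔH; |ΔH_I − ΔH_II| = 3040 kJ.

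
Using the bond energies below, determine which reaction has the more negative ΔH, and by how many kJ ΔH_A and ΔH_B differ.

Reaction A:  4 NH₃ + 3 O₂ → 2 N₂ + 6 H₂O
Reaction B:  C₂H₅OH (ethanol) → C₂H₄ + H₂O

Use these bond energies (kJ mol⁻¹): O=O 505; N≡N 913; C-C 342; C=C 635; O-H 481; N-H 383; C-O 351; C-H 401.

Reaction A, by 1465 kJ

Reaction A:
  Bonds broken (reactants):
    N-H: 12 × 383 = 4596
    O=O: 3 × 505 = 1515
    Σ(broken) = 6111 kJ
  Bonds formed (products):
    N≡N: 2 × 913 = 1826
    O-H: 12 × 481 = 5772
    Σ(formed) = 7598 kJ
  ΔH_A = 6111 − 7598 = −1487 kJ
Reaction B:
  Bonds broken (reactants):
    C-C: 1 × 342 = 342
    C-H: 5 × 401 = 2005
    C-O: 1 × 351 = 351
    O-H: 1 × 481 = 481
    Σ(broken) = 3179 kJ
  Bonds formed (products):
    C-H: 4 × 401 = 1604
    C=C: 1 × 635 = 635
    O-H: 2 × 481 = 962
    Σ(formed) = 3201 kJ
  ΔH_B = 3179 − 3201 = −22 kJ
ΔH_A − ΔH_B = −1465 kJ, so reaction A has the more negative ΔH; |ΔH_A − ΔH_B| = 1465 kJ.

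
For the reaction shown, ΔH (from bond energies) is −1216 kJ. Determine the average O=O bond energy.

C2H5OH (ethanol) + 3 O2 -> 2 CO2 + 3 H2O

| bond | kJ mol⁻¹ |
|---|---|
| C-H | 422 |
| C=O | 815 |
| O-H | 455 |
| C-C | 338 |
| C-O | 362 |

Let D be the O=O bond energy.
Σ(broken) = 1×338 + 5×422 + 1×362 + 1×455 + 3×D = 3265 + 3D
Σ(formed) = 4×815 + 6×455 = 5990
ΔH = Σ(broken) − Σ(formed) = (3265 + 3D) − (5990) = −2725 + 3D
Setting this equal to −1216 kJ gives 3D = 1509, so D = 503 kJ/mol.

D(O=O) ≈ 503 kJ/mol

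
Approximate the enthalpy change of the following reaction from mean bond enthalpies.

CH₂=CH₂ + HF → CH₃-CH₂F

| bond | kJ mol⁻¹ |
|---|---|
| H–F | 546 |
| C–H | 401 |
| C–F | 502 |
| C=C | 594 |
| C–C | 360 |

ΔH ≈ −123 kJ

Bonds broken (reactants):
  C–H: 4 × 401 = 1604
  C=C: 1 × 594 = 594
  H–F: 1 × 546 = 546
  Σ(broken) = 2744 kJ
Bonds formed (products):
  C–C: 1 × 360 = 360
  C–F: 1 × 502 = 502
  C–H: 5 × 401 = 2005
  Σ(formed) = 2867 kJ
ΔH = Σ(broken) − Σ(formed) = 2744 − 2867 = −123 kJ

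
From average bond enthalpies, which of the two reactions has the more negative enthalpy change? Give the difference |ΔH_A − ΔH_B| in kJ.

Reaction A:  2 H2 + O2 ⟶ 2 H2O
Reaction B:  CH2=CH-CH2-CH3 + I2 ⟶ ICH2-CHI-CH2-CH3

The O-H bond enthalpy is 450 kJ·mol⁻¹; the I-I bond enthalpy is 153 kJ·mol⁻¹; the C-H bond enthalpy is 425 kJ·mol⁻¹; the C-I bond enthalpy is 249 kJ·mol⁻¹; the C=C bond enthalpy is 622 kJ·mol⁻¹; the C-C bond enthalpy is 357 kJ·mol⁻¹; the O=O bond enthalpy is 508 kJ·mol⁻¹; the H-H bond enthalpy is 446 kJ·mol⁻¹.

Reaction A:
  Bonds broken (reactants):
    H-H: 2 × 446 = 892
    O=O: 1 × 508 = 508
    Σ(broken) = 1400 kJ
  Bonds formed (products):
    O-H: 4 × 450 = 1800
    Σ(formed) = 1800 kJ
  ΔH_A = 1400 − 1800 = −400 kJ
Reaction B:
  Bonds broken (reactants):
    C-C: 2 × 357 = 714
    C-H: 8 × 425 = 3400
    C=C: 1 × 622 = 622
    I-I: 1 × 153 = 153
    Σ(broken) = 4889 kJ
  Bonds formed (products):
    C-C: 3 × 357 = 1071
    C-H: 8 × 425 = 3400
    C-I: 2 × 249 = 498
    Σ(formed) = 4969 kJ
  ΔH_B = 4889 − 4969 = −80 kJ
ΔH_A − ΔH_B = −320 kJ, so reaction A has the more negative ΔH; |ΔH_A − ΔH_B| = 320 kJ.

Reaction A, by 320 kJ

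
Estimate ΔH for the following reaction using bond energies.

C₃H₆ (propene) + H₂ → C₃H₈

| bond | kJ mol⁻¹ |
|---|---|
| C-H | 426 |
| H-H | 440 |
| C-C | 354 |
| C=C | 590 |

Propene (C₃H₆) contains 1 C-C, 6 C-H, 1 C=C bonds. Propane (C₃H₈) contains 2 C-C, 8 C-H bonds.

ΔH ≈ −176 kJ

Bonds broken (reactants):
  C-C: 1 × 354 = 354
  C-H: 6 × 426 = 2556
  C=C: 1 × 590 = 590
  H-H: 1 × 440 = 440
  Σ(broken) = 3940 kJ
Bonds formed (products):
  C-C: 2 × 354 = 708
  C-H: 8 × 426 = 3408
  Σ(formed) = 4116 kJ
ΔH = Σ(broken) − Σ(formed) = 3940 − 4116 = −176 kJ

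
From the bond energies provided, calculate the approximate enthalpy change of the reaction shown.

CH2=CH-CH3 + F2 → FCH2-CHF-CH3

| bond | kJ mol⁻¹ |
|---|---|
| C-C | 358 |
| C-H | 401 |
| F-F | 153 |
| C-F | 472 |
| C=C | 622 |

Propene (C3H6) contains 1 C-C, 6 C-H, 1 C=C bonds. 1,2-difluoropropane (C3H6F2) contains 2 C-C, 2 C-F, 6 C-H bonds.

ΔH ≈ −527 kJ

Bonds broken (reactants):
  C-C: 1 × 358 = 358
  C-H: 6 × 401 = 2406
  C=C: 1 × 622 = 622
  F-F: 1 × 153 = 153
  Σ(broken) = 3539 kJ
Bonds formed (products):
  C-C: 2 × 358 = 716
  C-F: 2 × 472 = 944
  C-H: 6 × 401 = 2406
  Σ(formed) = 4066 kJ
ΔH = Σ(broken) − Σ(formed) = 3539 − 4066 = −527 kJ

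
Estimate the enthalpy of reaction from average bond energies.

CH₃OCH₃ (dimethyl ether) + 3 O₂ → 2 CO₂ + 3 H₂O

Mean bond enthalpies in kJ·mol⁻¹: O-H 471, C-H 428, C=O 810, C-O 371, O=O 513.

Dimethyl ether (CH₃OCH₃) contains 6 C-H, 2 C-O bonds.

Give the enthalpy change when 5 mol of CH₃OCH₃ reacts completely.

ΔH = −6085 kJ

Bonds broken (reactants):
  C-H: 6 × 428 = 2568
  C-O: 2 × 371 = 742
  O=O: 3 × 513 = 1539
  Σ(broken) = 4849 kJ
Bonds formed (products):
  C=O: 4 × 810 = 3240
  O-H: 6 × 471 = 2826
  Σ(formed) = 6066 kJ
ΔH = Σ(broken) − Σ(formed) = 4849 − 6066 = −1217 kJ
For 5× the reaction as written: 5 × (−1217) = −6085 kJ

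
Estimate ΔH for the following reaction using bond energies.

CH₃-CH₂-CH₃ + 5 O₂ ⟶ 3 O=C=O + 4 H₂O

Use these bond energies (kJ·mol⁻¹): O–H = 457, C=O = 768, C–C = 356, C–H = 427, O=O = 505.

Bonds broken (reactants):
  C–C: 2 × 356 = 712
  C–H: 8 × 427 = 3416
  O=O: 5 × 505 = 2525
  Σ(broken) = 6653 kJ
Bonds formed (products):
  C=O: 6 × 768 = 4608
  O–H: 8 × 457 = 3656
  Σ(formed) = 8264 kJ
ΔH = Σ(broken) − Σ(formed) = 6653 − 8264 = −1611 kJ

ΔH ≈ −1611 kJ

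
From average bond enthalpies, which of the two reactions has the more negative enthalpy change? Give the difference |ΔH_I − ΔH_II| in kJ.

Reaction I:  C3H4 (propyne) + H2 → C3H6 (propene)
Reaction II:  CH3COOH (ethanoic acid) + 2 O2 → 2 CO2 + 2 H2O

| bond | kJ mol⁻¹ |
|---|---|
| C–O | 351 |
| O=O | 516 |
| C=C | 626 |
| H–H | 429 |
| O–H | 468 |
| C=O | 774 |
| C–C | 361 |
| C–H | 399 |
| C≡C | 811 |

Reaction I:
  Bonds broken (reactants):
    C≡C: 1 × 811 = 811
    C–C: 1 × 361 = 361
    C–H: 4 × 399 = 1596
    H–H: 1 × 429 = 429
    Σ(broken) = 3197 kJ
  Bonds formed (products):
    C–C: 1 × 361 = 361
    C–H: 6 × 399 = 2394
    C=C: 1 × 626 = 626
    Σ(formed) = 3381 kJ
  ΔH_I = 3197 − 3381 = −184 kJ
Reaction II:
  Bonds broken (reactants):
    C–C: 1 × 361 = 361
    C–H: 3 × 399 = 1197
    C–O: 1 × 351 = 351
    C=O: 1 × 774 = 774
    O–H: 1 × 468 = 468
    O=O: 2 × 516 = 1032
    Σ(broken) = 4183 kJ
  Bonds formed (products):
    C=O: 4 × 774 = 3096
    O–H: 4 × 468 = 1872
    Σ(formed) = 4968 kJ
  ΔH_II = 4183 − 4968 = −785 kJ
ΔH_I − ΔH_II = +601 kJ, so reaction II has the more negative ΔH; |ΔH_I − ΔH_II| = 601 kJ.

Reaction II, by 601 kJ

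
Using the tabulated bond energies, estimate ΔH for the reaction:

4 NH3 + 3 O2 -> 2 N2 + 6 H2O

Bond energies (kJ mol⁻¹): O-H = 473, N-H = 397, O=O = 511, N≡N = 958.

ΔH ≈ −1295 kJ

Bonds broken (reactants):
  N-H: 12 × 397 = 4764
  O=O: 3 × 511 = 1533
  Σ(broken) = 6297 kJ
Bonds formed (products):
  N≡N: 2 × 958 = 1916
  O-H: 12 × 473 = 5676
  Σ(formed) = 7592 kJ
ΔH = Σ(broken) − Σ(formed) = 6297 − 7592 = −1295 kJ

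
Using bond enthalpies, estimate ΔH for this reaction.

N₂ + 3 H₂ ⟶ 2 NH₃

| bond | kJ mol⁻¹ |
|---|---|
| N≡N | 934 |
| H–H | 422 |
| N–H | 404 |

ΔH ≈ −224 kJ

Bonds broken (reactants):
  H–H: 3 × 422 = 1266
  N≡N: 1 × 934 = 934
  Σ(broken) = 2200 kJ
Bonds formed (products):
  N–H: 6 × 404 = 2424
  Σ(formed) = 2424 kJ
ΔH = Σ(broken) − Σ(formed) = 2200 − 2424 = −224 kJ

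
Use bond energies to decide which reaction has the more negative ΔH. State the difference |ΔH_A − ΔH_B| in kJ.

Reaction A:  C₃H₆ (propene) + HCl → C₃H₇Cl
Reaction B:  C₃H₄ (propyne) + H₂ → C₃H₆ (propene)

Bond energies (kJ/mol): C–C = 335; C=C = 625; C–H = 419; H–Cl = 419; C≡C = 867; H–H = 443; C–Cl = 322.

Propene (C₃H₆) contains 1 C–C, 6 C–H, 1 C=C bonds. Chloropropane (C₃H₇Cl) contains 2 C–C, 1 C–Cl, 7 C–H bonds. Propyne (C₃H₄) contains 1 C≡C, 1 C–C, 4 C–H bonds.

Reaction B, by 121 kJ

Reaction A:
  Bonds broken (reactants):
    C–C: 1 × 335 = 335
    C–H: 6 × 419 = 2514
    C=C: 1 × 625 = 625
    H–Cl: 1 × 419 = 419
    Σ(broken) = 3893 kJ
  Bonds formed (products):
    C–C: 2 × 335 = 670
    C–Cl: 1 × 322 = 322
    C–H: 7 × 419 = 2933
    Σ(formed) = 3925 kJ
  ΔH_A = 3893 − 3925 = −32 kJ
Reaction B:
  Bonds broken (reactants):
    C≡C: 1 × 867 = 867
    C–C: 1 × 335 = 335
    C–H: 4 × 419 = 1676
    H–H: 1 × 443 = 443
    Σ(broken) = 3321 kJ
  Bonds formed (products):
    C–C: 1 × 335 = 335
    C–H: 6 × 419 = 2514
    C=C: 1 × 625 = 625
    Σ(formed) = 3474 kJ
  ΔH_B = 3321 − 3474 = −153 kJ
ΔH_A − ΔH_B = +121 kJ, so reaction B has the more negative ΔH; |ΔH_A − ΔH_B| = 121 kJ.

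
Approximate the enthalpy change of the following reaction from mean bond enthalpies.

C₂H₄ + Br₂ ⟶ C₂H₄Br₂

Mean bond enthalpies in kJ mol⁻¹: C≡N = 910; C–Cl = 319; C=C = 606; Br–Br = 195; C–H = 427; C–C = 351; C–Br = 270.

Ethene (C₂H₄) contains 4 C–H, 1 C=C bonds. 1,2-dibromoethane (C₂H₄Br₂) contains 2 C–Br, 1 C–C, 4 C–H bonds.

Bonds broken (reactants):
  Br–Br: 1 × 195 = 195
  C–H: 4 × 427 = 1708
  C=C: 1 × 606 = 606
  Σ(broken) = 2509 kJ
Bonds formed (products):
  C–Br: 2 × 270 = 540
  C–C: 1 × 351 = 351
  C–H: 4 × 427 = 1708
  Σ(formed) = 2599 kJ
ΔH = Σ(broken) − Σ(formed) = 2509 − 2599 = −90 kJ

ΔH ≈ −90 kJ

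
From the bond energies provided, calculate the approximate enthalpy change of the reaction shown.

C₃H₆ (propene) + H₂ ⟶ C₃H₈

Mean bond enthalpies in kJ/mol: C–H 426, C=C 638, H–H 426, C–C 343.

ΔH ≈ −131 kJ

Bonds broken (reactants):
  C–C: 1 × 343 = 343
  C–H: 6 × 426 = 2556
  C=C: 1 × 638 = 638
  H–H: 1 × 426 = 426
  Σ(broken) = 3963 kJ
Bonds formed (products):
  C–C: 2 × 343 = 686
  C–H: 8 × 426 = 3408
  Σ(formed) = 4094 kJ
ΔH = Σ(broken) − Σ(formed) = 3963 − 4094 = −131 kJ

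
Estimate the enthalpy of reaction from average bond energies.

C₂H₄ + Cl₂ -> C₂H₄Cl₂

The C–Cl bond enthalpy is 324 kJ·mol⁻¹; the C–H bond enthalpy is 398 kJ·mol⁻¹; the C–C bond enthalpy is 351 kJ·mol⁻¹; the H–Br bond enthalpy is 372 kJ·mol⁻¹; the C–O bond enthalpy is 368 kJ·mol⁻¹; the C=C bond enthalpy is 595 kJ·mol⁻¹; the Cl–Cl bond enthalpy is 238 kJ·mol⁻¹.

ΔH ≈ −166 kJ

Bonds broken (reactants):
  C–H: 4 × 398 = 1592
  C=C: 1 × 595 = 595
  Cl–Cl: 1 × 238 = 238
  Σ(broken) = 2425 kJ
Bonds formed (products):
  C–C: 1 × 351 = 351
  C–Cl: 2 × 324 = 648
  C–H: 4 × 398 = 1592
  Σ(formed) = 2591 kJ
ΔH = Σ(broken) − Σ(formed) = 2425 − 2591 = −166 kJ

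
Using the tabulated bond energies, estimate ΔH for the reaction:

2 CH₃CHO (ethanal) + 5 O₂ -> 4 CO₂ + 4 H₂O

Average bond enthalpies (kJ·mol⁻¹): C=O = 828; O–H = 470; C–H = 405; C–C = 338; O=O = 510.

ΔH ≈ −2262 kJ

Bonds broken (reactants):
  C–C: 2 × 338 = 676
  C–H: 8 × 405 = 3240
  C=O: 2 × 828 = 1656
  O=O: 5 × 510 = 2550
  Σ(broken) = 8122 kJ
Bonds formed (products):
  C=O: 8 × 828 = 6624
  O–H: 8 × 470 = 3760
  Σ(formed) = 10384 kJ
ΔH = Σ(broken) − Σ(formed) = 8122 − 10384 = −2262 kJ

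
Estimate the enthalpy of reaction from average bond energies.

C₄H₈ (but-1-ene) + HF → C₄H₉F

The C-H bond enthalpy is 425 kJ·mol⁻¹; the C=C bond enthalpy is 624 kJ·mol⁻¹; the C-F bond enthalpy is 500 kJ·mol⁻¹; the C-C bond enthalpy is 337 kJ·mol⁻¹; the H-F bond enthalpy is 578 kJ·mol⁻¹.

Bonds broken (reactants):
  C-C: 2 × 337 = 674
  C-H: 8 × 425 = 3400
  C=C: 1 × 624 = 624
  H-F: 1 × 578 = 578
  Σ(broken) = 5276 kJ
Bonds formed (products):
  C-C: 3 × 337 = 1011
  C-F: 1 × 500 = 500
  C-H: 9 × 425 = 3825
  Σ(formed) = 5336 kJ
ΔH = Σ(broken) − Σ(formed) = 5276 − 5336 = −60 kJ

ΔH ≈ −60 kJ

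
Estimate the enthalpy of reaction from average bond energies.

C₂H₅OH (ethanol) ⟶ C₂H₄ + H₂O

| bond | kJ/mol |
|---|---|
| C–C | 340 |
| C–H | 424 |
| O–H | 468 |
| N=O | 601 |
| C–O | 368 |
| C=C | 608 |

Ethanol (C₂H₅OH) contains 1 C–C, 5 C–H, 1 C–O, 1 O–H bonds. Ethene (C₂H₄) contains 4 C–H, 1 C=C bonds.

Bonds broken (reactants):
  C–C: 1 × 340 = 340
  C–H: 5 × 424 = 2120
  C–O: 1 × 368 = 368
  O–H: 1 × 468 = 468
  Σ(broken) = 3296 kJ
Bonds formed (products):
  C–H: 4 × 424 = 1696
  C=C: 1 × 608 = 608
  O–H: 2 × 468 = 936
  Σ(formed) = 3240 kJ
ΔH = Σ(broken) − Σ(formed) = 3296 − 3240 = +56 kJ

ΔH ≈ +56 kJ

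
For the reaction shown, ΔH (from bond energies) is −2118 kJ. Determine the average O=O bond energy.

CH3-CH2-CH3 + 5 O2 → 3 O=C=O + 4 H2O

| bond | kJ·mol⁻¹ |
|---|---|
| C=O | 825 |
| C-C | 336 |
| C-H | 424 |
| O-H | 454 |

Let D be the O=O bond energy.
Σ(broken) = 2×336 + 8×424 + 5×D = 4064 + 5D
Σ(formed) = 6×825 + 8×454 = 8582
ΔH = Σ(broken) − Σ(formed) = (4064 + 5D) − (8582) = −4518 + 5D
Setting this equal to −2118 kJ gives 5D = 2400, so D = 480 kJ/mol.

D(O=O) ≈ 480 kJ/mol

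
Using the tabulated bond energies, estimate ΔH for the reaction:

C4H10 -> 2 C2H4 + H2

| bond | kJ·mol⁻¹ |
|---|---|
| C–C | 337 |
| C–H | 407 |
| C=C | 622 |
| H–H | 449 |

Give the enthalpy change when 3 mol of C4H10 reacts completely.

Bonds broken (reactants):
  C–C: 3 × 337 = 1011
  C–H: 10 × 407 = 4070
  Σ(broken) = 5081 kJ
Bonds formed (products):
  C–H: 8 × 407 = 3256
  C=C: 2 × 622 = 1244
  H–H: 1 × 449 = 449
  Σ(formed) = 4949 kJ
ΔH = Σ(broken) − Σ(formed) = 5081 − 4949 = +132 kJ
For 3× the reaction as written: 3 × (+132) = +396 kJ

ΔH = +396 kJ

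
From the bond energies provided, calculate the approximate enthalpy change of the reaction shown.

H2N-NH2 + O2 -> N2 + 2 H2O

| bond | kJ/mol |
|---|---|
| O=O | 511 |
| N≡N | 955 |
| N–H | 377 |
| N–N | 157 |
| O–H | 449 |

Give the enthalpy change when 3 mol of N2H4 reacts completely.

ΔH = −1725 kJ

Bonds broken (reactants):
  N–H: 4 × 377 = 1508
  N–N: 1 × 157 = 157
  O=O: 1 × 511 = 511
  Σ(broken) = 2176 kJ
Bonds formed (products):
  N≡N: 1 × 955 = 955
  O–H: 4 × 449 = 1796
  Σ(formed) = 2751 kJ
ΔH = Σ(broken) − Σ(formed) = 2176 − 2751 = −575 kJ
For 3× the reaction as written: 3 × (−575) = −1725 kJ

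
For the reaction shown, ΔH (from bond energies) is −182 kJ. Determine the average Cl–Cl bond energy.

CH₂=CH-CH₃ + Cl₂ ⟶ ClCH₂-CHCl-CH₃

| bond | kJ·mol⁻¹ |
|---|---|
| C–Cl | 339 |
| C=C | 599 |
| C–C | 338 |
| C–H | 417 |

Let D be the Cl–Cl bond energy.
Σ(broken) = 1×338 + 6×417 + 1×599 + 1×D = 3439 + D
Σ(formed) = 2×338 + 2×339 + 6×417 = 3856
ΔH = Σ(broken) − Σ(formed) = (3439 + D) − (3856) = −417 + D
Setting this equal to −182 kJ gives D = 235 kJ/mol.

D(Cl–Cl) ≈ 235 kJ/mol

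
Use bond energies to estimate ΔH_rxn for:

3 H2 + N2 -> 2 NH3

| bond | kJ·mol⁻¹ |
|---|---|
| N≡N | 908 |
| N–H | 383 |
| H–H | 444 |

Bonds broken (reactants):
  H–H: 3 × 444 = 1332
  N≡N: 1 × 908 = 908
  Σ(broken) = 2240 kJ
Bonds formed (products):
  N–H: 6 × 383 = 2298
  Σ(formed) = 2298 kJ
ΔH = Σ(broken) − Σ(formed) = 2240 − 2298 = −58 kJ

ΔH ≈ −58 kJ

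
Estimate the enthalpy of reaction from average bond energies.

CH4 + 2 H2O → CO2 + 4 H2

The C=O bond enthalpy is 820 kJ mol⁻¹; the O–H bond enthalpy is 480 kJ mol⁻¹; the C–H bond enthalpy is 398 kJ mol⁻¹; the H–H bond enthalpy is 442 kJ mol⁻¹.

ΔH ≈ +104 kJ

Bonds broken (reactants):
  C–H: 4 × 398 = 1592
  O–H: 4 × 480 = 1920
  Σ(broken) = 3512 kJ
Bonds formed (products):
  C=O: 2 × 820 = 1640
  H–H: 4 × 442 = 1768
  Σ(formed) = 3408 kJ
ΔH = Σ(broken) − Σ(formed) = 3512 − 3408 = +104 kJ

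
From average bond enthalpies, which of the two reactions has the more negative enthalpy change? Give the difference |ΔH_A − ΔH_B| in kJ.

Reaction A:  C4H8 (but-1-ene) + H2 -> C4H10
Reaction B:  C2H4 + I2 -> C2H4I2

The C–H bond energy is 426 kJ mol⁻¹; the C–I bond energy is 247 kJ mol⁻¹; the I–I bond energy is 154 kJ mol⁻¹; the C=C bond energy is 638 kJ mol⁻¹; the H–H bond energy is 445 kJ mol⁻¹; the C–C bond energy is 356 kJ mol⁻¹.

Reaction A, by 67 kJ

Reaction A:
  Bonds broken (reactants):
    C–C: 2 × 356 = 712
    C–H: 8 × 426 = 3408
    C=C: 1 × 638 = 638
    H–H: 1 × 445 = 445
    Σ(broken) = 5203 kJ
  Bonds formed (products):
    C–C: 3 × 356 = 1068
    C–H: 10 × 426 = 4260
    Σ(formed) = 5328 kJ
  ΔH_A = 5203 − 5328 = −125 kJ
Reaction B:
  Bonds broken (reactants):
    C–H: 4 × 426 = 1704
    C=C: 1 × 638 = 638
    I–I: 1 × 154 = 154
    Σ(broken) = 2496 kJ
  Bonds formed (products):
    C–C: 1 × 356 = 356
    C–H: 4 × 426 = 1704
    C–I: 2 × 247 = 494
    Σ(formed) = 2554 kJ
  ΔH_B = 2496 − 2554 = −58 kJ
ΔH_A − ΔH_B = −67 kJ, so reaction A has the more negative ΔH; |ΔH_A − ΔH_B| = 67 kJ.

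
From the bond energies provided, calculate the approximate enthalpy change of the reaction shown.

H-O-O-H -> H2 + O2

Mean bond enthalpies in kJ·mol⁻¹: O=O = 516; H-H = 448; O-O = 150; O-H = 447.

ΔH ≈ +80 kJ

Bonds broken (reactants):
  O-H: 2 × 447 = 894
  O-O: 1 × 150 = 150
  Σ(broken) = 1044 kJ
Bonds formed (products):
  H-H: 1 × 448 = 448
  O=O: 1 × 516 = 516
  Σ(formed) = 964 kJ
ΔH = Σ(broken) − Σ(formed) = 1044 − 964 = +80 kJ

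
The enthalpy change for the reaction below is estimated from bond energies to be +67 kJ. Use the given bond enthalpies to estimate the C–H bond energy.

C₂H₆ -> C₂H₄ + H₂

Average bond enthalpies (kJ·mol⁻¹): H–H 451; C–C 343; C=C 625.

Let D be the C–H bond energy.
Σ(broken) = 1×343 + 6×D = 343 + 6D
Σ(formed) = 4×D + 1×625 + 1×451 = 1076 + 4D
ΔH = Σ(broken) − Σ(formed) = (343 + 6D) − (1076 + 4D) = −733 + 2D
Setting this equal to +67 kJ gives 2D = 800, so D = 400 kJ/mol.

D(C–H) ≈ 400 kJ/mol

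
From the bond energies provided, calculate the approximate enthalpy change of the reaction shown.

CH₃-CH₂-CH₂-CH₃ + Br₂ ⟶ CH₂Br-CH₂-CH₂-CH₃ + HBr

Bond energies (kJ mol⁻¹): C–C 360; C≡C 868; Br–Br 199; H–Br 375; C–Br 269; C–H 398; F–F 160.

Bonds broken (reactants):
  Br–Br: 1 × 199 = 199
  C–C: 3 × 360 = 1080
  C–H: 10 × 398 = 3980
  Σ(broken) = 5259 kJ
Bonds formed (products):
  C–Br: 1 × 269 = 269
  C–C: 3 × 360 = 1080
  C–H: 9 × 398 = 3582
  H–Br: 1 × 375 = 375
  Σ(formed) = 5306 kJ
ΔH = Σ(broken) − Σ(formed) = 5259 − 5306 = −47 kJ

ΔH ≈ −47 kJ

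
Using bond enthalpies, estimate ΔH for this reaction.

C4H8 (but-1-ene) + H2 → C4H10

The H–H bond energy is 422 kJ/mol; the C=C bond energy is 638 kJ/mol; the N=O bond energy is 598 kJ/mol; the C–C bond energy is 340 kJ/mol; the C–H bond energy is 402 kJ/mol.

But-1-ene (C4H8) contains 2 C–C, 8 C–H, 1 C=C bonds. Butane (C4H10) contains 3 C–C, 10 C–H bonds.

Bonds broken (reactants):
  C–C: 2 × 340 = 680
  C–H: 8 × 402 = 3216
  C=C: 1 × 638 = 638
  H–H: 1 × 422 = 422
  Σ(broken) = 4956 kJ
Bonds formed (products):
  C–C: 3 × 340 = 1020
  C–H: 10 × 402 = 4020
  Σ(formed) = 5040 kJ
ΔH = Σ(broken) − Σ(formed) = 4956 − 5040 = −84 kJ

ΔH ≈ −84 kJ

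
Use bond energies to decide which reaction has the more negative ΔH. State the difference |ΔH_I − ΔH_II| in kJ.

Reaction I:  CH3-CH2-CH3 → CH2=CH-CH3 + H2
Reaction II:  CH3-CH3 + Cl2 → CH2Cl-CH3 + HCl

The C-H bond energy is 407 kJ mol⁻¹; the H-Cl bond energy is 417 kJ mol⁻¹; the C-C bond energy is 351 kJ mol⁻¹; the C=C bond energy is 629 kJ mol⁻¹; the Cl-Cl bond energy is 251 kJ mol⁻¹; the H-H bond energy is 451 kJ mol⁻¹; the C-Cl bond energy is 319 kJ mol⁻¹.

Reaction I:
  Bonds broken (reactants):
    C-C: 2 × 351 = 702
    C-H: 8 × 407 = 3256
    Σ(broken) = 3958 kJ
  Bonds formed (products):
    C-C: 1 × 351 = 351
    C-H: 6 × 407 = 2442
    C=C: 1 × 629 = 629
    H-H: 1 × 451 = 451
    Σ(formed) = 3873 kJ
  ΔH_I = 3958 − 3873 = +85 kJ
Reaction II:
  Bonds broken (reactants):
    C-C: 1 × 351 = 351
    C-H: 6 × 407 = 2442
    Cl-Cl: 1 × 251 = 251
    Σ(broken) = 3044 kJ
  Bonds formed (products):
    C-C: 1 × 351 = 351
    C-Cl: 1 × 319 = 319
    C-H: 5 × 407 = 2035
    H-Cl: 1 × 417 = 417
    Σ(formed) = 3122 kJ
  ΔH_II = 3044 − 3122 = −78 kJ
ΔH_I − ΔH_II = +163 kJ, so reaction II has the more negative ΔH; |ΔH_I − ΔH_II| = 163 kJ.

Reaction II, by 163 kJ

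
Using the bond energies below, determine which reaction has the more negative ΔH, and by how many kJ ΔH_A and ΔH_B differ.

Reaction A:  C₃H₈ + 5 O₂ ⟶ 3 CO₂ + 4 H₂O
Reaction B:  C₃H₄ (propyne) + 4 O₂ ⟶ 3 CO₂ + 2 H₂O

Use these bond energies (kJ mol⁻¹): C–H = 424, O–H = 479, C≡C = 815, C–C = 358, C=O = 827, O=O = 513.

Reaction A, by 164 kJ

Reaction A:
  Bonds broken (reactants):
    C–C: 2 × 358 = 716
    C–H: 8 × 424 = 3392
    O=O: 5 × 513 = 2565
    Σ(broken) = 6673 kJ
  Bonds formed (products):
    C=O: 6 × 827 = 4962
    O–H: 8 × 479 = 3832
    Σ(formed) = 8794 kJ
  ΔH_A = 6673 − 8794 = −2121 kJ
Reaction B:
  Bonds broken (reactants):
    C≡C: 1 × 815 = 815
    C–C: 1 × 358 = 358
    C–H: 4 × 424 = 1696
    O=O: 4 × 513 = 2052
    Σ(broken) = 4921 kJ
  Bonds formed (products):
    C=O: 6 × 827 = 4962
    O–H: 4 × 479 = 1916
    Σ(formed) = 6878 kJ
  ΔH_B = 4921 − 6878 = −1957 kJ
ΔH_A − ΔH_B = −164 kJ, so reaction A has the more negative ΔH; |ΔH_A − ΔH_B| = 164 kJ.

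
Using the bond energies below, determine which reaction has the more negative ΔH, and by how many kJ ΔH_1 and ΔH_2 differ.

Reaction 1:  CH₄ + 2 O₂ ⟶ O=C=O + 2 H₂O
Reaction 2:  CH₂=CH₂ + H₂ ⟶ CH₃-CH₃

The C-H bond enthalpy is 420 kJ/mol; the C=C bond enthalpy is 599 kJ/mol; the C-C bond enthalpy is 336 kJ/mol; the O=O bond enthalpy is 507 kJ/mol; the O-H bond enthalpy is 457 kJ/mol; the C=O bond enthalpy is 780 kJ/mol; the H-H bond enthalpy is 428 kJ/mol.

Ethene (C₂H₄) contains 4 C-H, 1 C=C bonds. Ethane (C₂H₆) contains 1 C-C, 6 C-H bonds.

Reaction 1:
  Bonds broken (reactants):
    C-H: 4 × 420 = 1680
    O=O: 2 × 507 = 1014
    Σ(broken) = 2694 kJ
  Bonds formed (products):
    C=O: 2 × 780 = 1560
    O-H: 4 × 457 = 1828
    Σ(formed) = 3388 kJ
  ΔH_1 = 2694 − 3388 = −694 kJ
Reaction 2:
  Bonds broken (reactants):
    C-H: 4 × 420 = 1680
    C=C: 1 × 599 = 599
    H-H: 1 × 428 = 428
    Σ(broken) = 2707 kJ
  Bonds formed (products):
    C-C: 1 × 336 = 336
    C-H: 6 × 420 = 2520
    Σ(formed) = 2856 kJ
  ΔH_2 = 2707 − 2856 = −149 kJ
ΔH_1 − ΔH_2 = −545 kJ, so reaction 1 has the more negative ΔH; |ΔH_1 − ΔH_2| = 545 kJ.

Reaction 1, by 545 kJ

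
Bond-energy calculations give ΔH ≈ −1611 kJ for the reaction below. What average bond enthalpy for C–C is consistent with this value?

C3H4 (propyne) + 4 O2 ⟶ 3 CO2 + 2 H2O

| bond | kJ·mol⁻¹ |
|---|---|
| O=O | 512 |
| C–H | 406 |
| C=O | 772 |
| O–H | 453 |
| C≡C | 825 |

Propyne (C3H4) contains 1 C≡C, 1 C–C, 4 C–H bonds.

Let D be the C–C bond energy.
Σ(broken) = 1×825 + 1×D + 4×406 + 4×512 = 4497 + D
Σ(formed) = 6×772 + 4×453 = 6444
ΔH = Σ(broken) − Σ(formed) = (4497 + D) − (6444) = −1947 + D
Setting this equal to −1611 kJ gives D = 336 kJ/mol.

D(C–C) ≈ 336 kJ/mol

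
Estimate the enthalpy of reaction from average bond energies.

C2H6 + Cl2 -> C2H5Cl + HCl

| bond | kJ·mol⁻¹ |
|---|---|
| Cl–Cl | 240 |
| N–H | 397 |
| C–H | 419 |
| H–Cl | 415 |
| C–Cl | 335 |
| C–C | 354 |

Bonds broken (reactants):
  C–C: 1 × 354 = 354
  C–H: 6 × 419 = 2514
  Cl–Cl: 1 × 240 = 240
  Σ(broken) = 3108 kJ
Bonds formed (products):
  C–C: 1 × 354 = 354
  C–Cl: 1 × 335 = 335
  C–H: 5 × 419 = 2095
  H–Cl: 1 × 415 = 415
  Σ(formed) = 3199 kJ
ΔH = Σ(broken) − Σ(formed) = 3108 − 3199 = −91 kJ

ΔH ≈ −91 kJ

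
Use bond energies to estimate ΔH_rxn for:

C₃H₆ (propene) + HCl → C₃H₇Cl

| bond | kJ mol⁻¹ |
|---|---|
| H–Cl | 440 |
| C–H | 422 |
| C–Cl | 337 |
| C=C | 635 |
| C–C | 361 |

ΔH ≈ −45 kJ

Bonds broken (reactants):
  C–C: 1 × 361 = 361
  C–H: 6 × 422 = 2532
  C=C: 1 × 635 = 635
  H–Cl: 1 × 440 = 440
  Σ(broken) = 3968 kJ
Bonds formed (products):
  C–C: 2 × 361 = 722
  C–Cl: 1 × 337 = 337
  C–H: 7 × 422 = 2954
  Σ(formed) = 4013 kJ
ΔH = Σ(broken) − Σ(formed) = 3968 − 4013 = −45 kJ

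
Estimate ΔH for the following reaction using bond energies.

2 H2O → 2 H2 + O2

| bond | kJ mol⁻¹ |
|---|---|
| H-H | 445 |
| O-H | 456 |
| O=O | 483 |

Bonds broken (reactants):
  O-H: 4 × 456 = 1824
  Σ(broken) = 1824 kJ
Bonds formed (products):
  H-H: 2 × 445 = 890
  O=O: 1 × 483 = 483
  Σ(formed) = 1373 kJ
ΔH = Σ(broken) − Σ(formed) = 1824 − 1373 = +451 kJ

ΔH ≈ +451 kJ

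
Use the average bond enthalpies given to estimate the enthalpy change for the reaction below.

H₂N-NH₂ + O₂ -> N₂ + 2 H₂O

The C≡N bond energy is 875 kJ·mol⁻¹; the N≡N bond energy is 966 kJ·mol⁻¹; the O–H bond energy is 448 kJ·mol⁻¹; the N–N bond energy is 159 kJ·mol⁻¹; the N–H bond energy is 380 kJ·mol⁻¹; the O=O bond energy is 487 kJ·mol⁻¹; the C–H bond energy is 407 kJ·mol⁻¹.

Bonds broken (reactants):
  N–H: 4 × 380 = 1520
  N–N: 1 × 159 = 159
  O=O: 1 × 487 = 487
  Σ(broken) = 2166 kJ
Bonds formed (products):
  N≡N: 1 × 966 = 966
  O–H: 4 × 448 = 1792
  Σ(formed) = 2758 kJ
ΔH = Σ(broken) − Σ(formed) = 2166 − 2758 = −592 kJ

ΔH ≈ −592 kJ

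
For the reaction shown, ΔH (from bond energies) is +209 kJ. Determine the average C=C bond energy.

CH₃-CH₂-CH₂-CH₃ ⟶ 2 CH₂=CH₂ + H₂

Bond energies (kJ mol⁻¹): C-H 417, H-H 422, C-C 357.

Let D be the C=C bond energy.
Σ(broken) = 3×357 + 10×417 = 5241
Σ(formed) = 8×417 + 2×D + 1×422 = 3758 + 2D
ΔH = Σ(broken) − Σ(formed) = (5241) − (3758 + 2D) = +1483 − 2D
Setting this equal to +209 kJ gives 2D = 1274, so D = 637 kJ/mol.

D(C=C) ≈ 637 kJ/mol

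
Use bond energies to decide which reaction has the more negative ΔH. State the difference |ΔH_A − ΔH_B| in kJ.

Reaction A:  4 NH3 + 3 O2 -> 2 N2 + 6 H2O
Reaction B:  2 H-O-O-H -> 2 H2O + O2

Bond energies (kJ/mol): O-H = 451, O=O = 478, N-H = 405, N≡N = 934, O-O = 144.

Reaction A, by 796 kJ

Reaction A:
  Bonds broken (reactants):
    N-H: 12 × 405 = 4860
    O=O: 3 × 478 = 1434
    Σ(broken) = 6294 kJ
  Bonds formed (products):
    N≡N: 2 × 934 = 1868
    O-H: 12 × 451 = 5412
    Σ(formed) = 7280 kJ
  ΔH_A = 6294 − 7280 = −986 kJ
Reaction B:
  Bonds broken (reactants):
    O-H: 4 × 451 = 1804
    O-O: 2 × 144 = 288
    Σ(broken) = 2092 kJ
  Bonds formed (products):
    O-H: 4 × 451 = 1804
    O=O: 1 × 478 = 478
    Σ(formed) = 2282 kJ
  ΔH_B = 2092 − 2282 = −190 kJ
ΔH_A − ΔH_B = −796 kJ, so reaction A has the more negative ΔH; |ΔH_A − ΔH_B| = 796 kJ.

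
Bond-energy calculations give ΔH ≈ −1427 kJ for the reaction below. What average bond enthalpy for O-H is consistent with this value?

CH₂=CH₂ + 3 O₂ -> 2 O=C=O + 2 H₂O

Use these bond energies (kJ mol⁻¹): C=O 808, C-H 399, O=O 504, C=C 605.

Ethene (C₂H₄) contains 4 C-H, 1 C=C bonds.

D(O-H) ≈ 477 kJ/mol

Let D be the O-H bond energy.
Σ(broken) = 4×399 + 1×605 + 3×504 = 3713
Σ(formed) = 4×808 + 4×D = 3232 + 4D
ΔH = Σ(broken) − Σ(formed) = (3713) − (3232 + 4D) = +481 − 4D
Setting this equal to −1427 kJ gives 4D = 1908, so D = 477 kJ/mol.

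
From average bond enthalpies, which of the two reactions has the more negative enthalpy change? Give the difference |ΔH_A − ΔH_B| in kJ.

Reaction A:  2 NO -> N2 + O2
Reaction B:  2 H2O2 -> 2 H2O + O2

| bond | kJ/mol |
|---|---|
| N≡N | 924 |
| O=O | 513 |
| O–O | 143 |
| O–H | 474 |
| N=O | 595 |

Reaction A, by 20 kJ

Reaction A:
  Bonds broken (reactants):
    N=O: 2 × 595 = 1190
    Σ(broken) = 1190 kJ
  Bonds formed (products):
    N≡N: 1 × 924 = 924
    O=O: 1 × 513 = 513
    Σ(formed) = 1437 kJ
  ΔH_A = 1190 − 1437 = −247 kJ
Reaction B:
  Bonds broken (reactants):
    O–H: 4 × 474 = 1896
    O–O: 2 × 143 = 286
    Σ(broken) = 2182 kJ
  Bonds formed (products):
    O–H: 4 × 474 = 1896
    O=O: 1 × 513 = 513
    Σ(formed) = 2409 kJ
  ΔH_B = 2182 − 2409 = −227 kJ
ΔH_A − ΔH_B = −20 kJ, so reaction A has the more negative ΔH; |ΔH_A − ΔH_B| = 20 kJ.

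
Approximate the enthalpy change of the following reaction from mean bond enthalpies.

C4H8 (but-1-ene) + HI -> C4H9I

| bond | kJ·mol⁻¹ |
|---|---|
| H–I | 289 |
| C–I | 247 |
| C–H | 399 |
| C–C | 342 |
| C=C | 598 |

ΔH ≈ −101 kJ

Bonds broken (reactants):
  C–C: 2 × 342 = 684
  C–H: 8 × 399 = 3192
  C=C: 1 × 598 = 598
  H–I: 1 × 289 = 289
  Σ(broken) = 4763 kJ
Bonds formed (products):
  C–C: 3 × 342 = 1026
  C–H: 9 × 399 = 3591
  C–I: 1 × 247 = 247
  Σ(formed) = 4864 kJ
ΔH = Σ(broken) − Σ(formed) = 4763 − 4864 = −101 kJ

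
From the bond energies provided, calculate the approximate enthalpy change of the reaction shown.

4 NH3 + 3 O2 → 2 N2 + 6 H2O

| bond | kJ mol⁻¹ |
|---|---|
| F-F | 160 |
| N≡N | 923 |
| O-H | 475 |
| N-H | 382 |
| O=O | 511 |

ΔH ≈ −1429 kJ

Bonds broken (reactants):
  N-H: 12 × 382 = 4584
  O=O: 3 × 511 = 1533
  Σ(broken) = 6117 kJ
Bonds formed (products):
  N≡N: 2 × 923 = 1846
  O-H: 12 × 475 = 5700
  Σ(formed) = 7546 kJ
ΔH = Σ(broken) − Σ(formed) = 6117 − 7546 = −1429 kJ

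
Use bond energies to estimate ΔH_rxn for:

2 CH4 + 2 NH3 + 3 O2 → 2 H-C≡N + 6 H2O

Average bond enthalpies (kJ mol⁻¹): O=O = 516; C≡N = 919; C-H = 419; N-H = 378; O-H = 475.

Bonds broken (reactants):
  C-H: 8 × 419 = 3352
  N-H: 6 × 378 = 2268
  O=O: 3 × 516 = 1548
  Σ(broken) = 7168 kJ
Bonds formed (products):
  C≡N: 2 × 919 = 1838
  C-H: 2 × 419 = 838
  O-H: 12 × 475 = 5700
  Σ(formed) = 8376 kJ
ΔH = Σ(broken) − Σ(formed) = 7168 − 8376 = −1208 kJ

ΔH ≈ −1208 kJ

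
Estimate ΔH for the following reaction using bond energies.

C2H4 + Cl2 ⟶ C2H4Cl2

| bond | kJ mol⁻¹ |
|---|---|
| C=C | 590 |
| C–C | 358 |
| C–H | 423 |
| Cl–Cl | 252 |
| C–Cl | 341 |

ΔH ≈ −198 kJ

Bonds broken (reactants):
  C–H: 4 × 423 = 1692
  C=C: 1 × 590 = 590
  Cl–Cl: 1 × 252 = 252
  Σ(broken) = 2534 kJ
Bonds formed (products):
  C–C: 1 × 358 = 358
  C–Cl: 2 × 341 = 682
  C–H: 4 × 423 = 1692
  Σ(formed) = 2732 kJ
ΔH = Σ(broken) − Σ(formed) = 2534 − 2732 = −198 kJ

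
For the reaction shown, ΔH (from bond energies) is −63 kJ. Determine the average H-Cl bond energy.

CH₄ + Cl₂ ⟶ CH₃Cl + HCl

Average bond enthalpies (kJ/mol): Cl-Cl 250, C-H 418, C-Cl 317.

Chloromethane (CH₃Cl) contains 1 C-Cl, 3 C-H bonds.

Let D be the H-Cl bond energy.
Σ(broken) = 4×418 + 1×250 = 1922
Σ(formed) = 1×317 + 3×418 + 1×D = 1571 + D
ΔH = Σ(broken) − Σ(formed) = (1922) − (1571 + D) = +351 − D
Setting this equal to −63 kJ gives D = 414 kJ/mol.

D(H-Cl) ≈ 414 kJ/mol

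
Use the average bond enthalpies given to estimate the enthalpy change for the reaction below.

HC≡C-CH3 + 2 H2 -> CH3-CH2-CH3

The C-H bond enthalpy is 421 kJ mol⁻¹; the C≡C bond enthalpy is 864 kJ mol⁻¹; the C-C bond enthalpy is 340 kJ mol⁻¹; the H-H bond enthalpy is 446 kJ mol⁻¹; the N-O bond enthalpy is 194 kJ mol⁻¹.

ΔH ≈ −268 kJ

Bonds broken (reactants):
  C≡C: 1 × 864 = 864
  C-C: 1 × 340 = 340
  C-H: 4 × 421 = 1684
  H-H: 2 × 446 = 892
  Σ(broken) = 3780 kJ
Bonds formed (products):
  C-C: 2 × 340 = 680
  C-H: 8 × 421 = 3368
  Σ(formed) = 4048 kJ
ΔH = Σ(broken) − Σ(formed) = 3780 − 4048 = −268 kJ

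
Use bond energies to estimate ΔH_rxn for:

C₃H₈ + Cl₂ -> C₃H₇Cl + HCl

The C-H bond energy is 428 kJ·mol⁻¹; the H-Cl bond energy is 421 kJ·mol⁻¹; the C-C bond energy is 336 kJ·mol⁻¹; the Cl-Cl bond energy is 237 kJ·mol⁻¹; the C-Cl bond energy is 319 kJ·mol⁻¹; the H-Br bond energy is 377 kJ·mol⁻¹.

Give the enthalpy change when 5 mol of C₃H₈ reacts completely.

ΔH = −375 kJ

Bonds broken (reactants):
  C-C: 2 × 336 = 672
  C-H: 8 × 428 = 3424
  Cl-Cl: 1 × 237 = 237
  Σ(broken) = 4333 kJ
Bonds formed (products):
  C-C: 2 × 336 = 672
  C-Cl: 1 × 319 = 319
  C-H: 7 × 428 = 2996
  H-Cl: 1 × 421 = 421
  Σ(formed) = 4408 kJ
ΔH = Σ(broken) − Σ(formed) = 4333 − 4408 = −75 kJ
For 5× the reaction as written: 5 × (−75) = −375 kJ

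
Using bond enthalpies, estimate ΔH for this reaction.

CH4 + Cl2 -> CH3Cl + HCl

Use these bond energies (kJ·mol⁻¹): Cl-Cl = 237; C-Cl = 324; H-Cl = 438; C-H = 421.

ΔH ≈ −104 kJ

Bonds broken (reactants):
  C-H: 4 × 421 = 1684
  Cl-Cl: 1 × 237 = 237
  Σ(broken) = 1921 kJ
Bonds formed (products):
  C-Cl: 1 × 324 = 324
  C-H: 3 × 421 = 1263
  H-Cl: 1 × 438 = 438
  Σ(formed) = 2025 kJ
ΔH = Σ(broken) − Σ(formed) = 1921 − 2025 = −104 kJ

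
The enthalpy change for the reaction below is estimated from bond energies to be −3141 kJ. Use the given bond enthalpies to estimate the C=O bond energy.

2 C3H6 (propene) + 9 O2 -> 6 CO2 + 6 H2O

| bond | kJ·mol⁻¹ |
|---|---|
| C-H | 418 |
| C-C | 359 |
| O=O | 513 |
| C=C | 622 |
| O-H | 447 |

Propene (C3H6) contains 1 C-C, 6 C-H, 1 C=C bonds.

Let D be the C=O bond energy.
Σ(broken) = 2×359 + 12×418 + 2×622 + 9×513 = 11595
Σ(formed) = 12×D + 12×447 = 5364 + 12D
ΔH = Σ(broken) − Σ(formed) = (11595) − (5364 + 12D) = +6231 − 12D
Setting this equal to −3141 kJ gives 12D = 9372, so D = 781 kJ/mol.

D(C=O) ≈ 781 kJ/mol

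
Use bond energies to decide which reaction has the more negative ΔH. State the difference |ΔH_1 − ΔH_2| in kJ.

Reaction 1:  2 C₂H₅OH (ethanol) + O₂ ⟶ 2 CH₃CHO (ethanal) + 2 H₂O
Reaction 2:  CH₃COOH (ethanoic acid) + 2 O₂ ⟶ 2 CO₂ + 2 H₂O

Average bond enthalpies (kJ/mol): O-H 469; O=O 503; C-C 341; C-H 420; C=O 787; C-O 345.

Reaction 1:
  Bonds broken (reactants):
    C-C: 2 × 341 = 682
    C-H: 10 × 420 = 4200
    C-O: 2 × 345 = 690
    O-H: 2 × 469 = 938
    O=O: 1 × 503 = 503
    Σ(broken) = 7013 kJ
  Bonds formed (products):
    C-C: 2 × 341 = 682
    C-H: 8 × 420 = 3360
    C=O: 2 × 787 = 1574
    O-H: 4 × 469 = 1876
    Σ(formed) = 7492 kJ
  ΔH_1 = 7013 − 7492 = −479 kJ
Reaction 2:
  Bonds broken (reactants):
    C-C: 1 × 341 = 341
    C-H: 3 × 420 = 1260
    C-O: 1 × 345 = 345
    C=O: 1 × 787 = 787
    O-H: 1 × 469 = 469
    O=O: 2 × 503 = 1006
    Σ(broken) = 4208 kJ
  Bonds formed (products):
    C=O: 4 × 787 = 3148
    O-H: 4 × 469 = 1876
    Σ(formed) = 5024 kJ
  ΔH_2 = 4208 − 5024 = −816 kJ
ΔH_1 − ΔH_2 = +337 kJ, so reaction 2 has the more negative ΔH; |ΔH_1 − ΔH_2| = 337 kJ.

Reaction 2, by 337 kJ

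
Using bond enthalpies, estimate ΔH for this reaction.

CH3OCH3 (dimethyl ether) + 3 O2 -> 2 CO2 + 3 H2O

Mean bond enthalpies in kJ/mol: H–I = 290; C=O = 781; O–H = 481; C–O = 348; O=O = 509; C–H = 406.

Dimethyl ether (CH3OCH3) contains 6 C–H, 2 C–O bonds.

ΔH ≈ −1351 kJ

Bonds broken (reactants):
  C–H: 6 × 406 = 2436
  C–O: 2 × 348 = 696
  O=O: 3 × 509 = 1527
  Σ(broken) = 4659 kJ
Bonds formed (products):
  C=O: 4 × 781 = 3124
  O–H: 6 × 481 = 2886
  Σ(formed) = 6010 kJ
ΔH = Σ(broken) − Σ(formed) = 4659 − 6010 = −1351 kJ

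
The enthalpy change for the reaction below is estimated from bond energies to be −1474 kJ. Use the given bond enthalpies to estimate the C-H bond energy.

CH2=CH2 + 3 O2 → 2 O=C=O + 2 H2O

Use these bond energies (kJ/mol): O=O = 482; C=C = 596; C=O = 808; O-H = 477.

Let D be the C-H bond energy.
Σ(broken) = 4×D + 1×596 + 3×482 = 2042 + 4D
Σ(formed) = 4×808 + 4×477 = 5140
ΔH = Σ(broken) − Σ(formed) = (2042 + 4D) − (5140) = −3098 + 4D
Setting this equal to −1474 kJ gives 4D = 1624, so D = 406 kJ/mol.

D(C-H) ≈ 406 kJ/mol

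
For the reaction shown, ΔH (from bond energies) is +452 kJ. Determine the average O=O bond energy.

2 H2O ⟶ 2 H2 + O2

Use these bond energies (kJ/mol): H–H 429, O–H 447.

Let D be the O=O bond energy.
Σ(broken) = 4×447 = 1788
Σ(formed) = 2×429 + 1×D = 858 + D
ΔH = Σ(broken) − Σ(formed) = (1788) − (858 + D) = +930 − D
Setting this equal to +452 kJ gives D = 478 kJ/mol.

D(O=O) ≈ 478 kJ/mol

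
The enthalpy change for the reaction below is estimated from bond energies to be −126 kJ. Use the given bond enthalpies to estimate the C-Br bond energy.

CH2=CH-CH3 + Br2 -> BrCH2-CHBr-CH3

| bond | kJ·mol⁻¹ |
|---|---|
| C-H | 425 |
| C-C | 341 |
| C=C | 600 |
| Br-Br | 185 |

Let D be the C-Br bond energy.
Σ(broken) = 1×185 + 1×341 + 6×425 + 1×600 = 3676
Σ(formed) = 2×D + 2×341 + 6×425 = 3232 + 2D
ΔH = Σ(broken) − Σ(formed) = (3676) − (3232 + 2D) = +444 − 2D
Setting this equal to −126 kJ gives 2D = 570, so D = 285 kJ/mol.

D(C-Br) ≈ 285 kJ/mol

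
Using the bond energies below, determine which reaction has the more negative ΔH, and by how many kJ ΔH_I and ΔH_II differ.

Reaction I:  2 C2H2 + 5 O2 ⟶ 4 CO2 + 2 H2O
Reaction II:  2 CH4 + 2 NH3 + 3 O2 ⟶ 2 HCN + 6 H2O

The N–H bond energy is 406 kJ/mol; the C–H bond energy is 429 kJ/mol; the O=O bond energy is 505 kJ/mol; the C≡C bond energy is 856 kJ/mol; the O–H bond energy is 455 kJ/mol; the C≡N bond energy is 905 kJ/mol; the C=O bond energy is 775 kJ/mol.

Reaction I, by 1322 kJ

Reaction I:
  Bonds broken (reactants):
    C≡C: 2 × 856 = 1712
    C–H: 4 × 429 = 1716
    O=O: 5 × 505 = 2525
    Σ(broken) = 5953 kJ
  Bonds formed (products):
    C=O: 8 × 775 = 6200
    O–H: 4 × 455 = 1820
    Σ(formed) = 8020 kJ
  ΔH_I = 5953 − 8020 = −2067 kJ
Reaction II:
  Bonds broken (reactants):
    C–H: 8 × 429 = 3432
    N–H: 6 × 406 = 2436
    O=O: 3 × 505 = 1515
    Σ(broken) = 7383 kJ
  Bonds formed (products):
    C≡N: 2 × 905 = 1810
    C–H: 2 × 429 = 858
    O–H: 12 × 455 = 5460
    Σ(formed) = 8128 kJ
  ΔH_II = 7383 − 8128 = −745 kJ
ΔH_I − ΔH_II = −1322 kJ, so reaction I has the more negative ΔH; |ΔH_I − ΔH_II| = 1322 kJ.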